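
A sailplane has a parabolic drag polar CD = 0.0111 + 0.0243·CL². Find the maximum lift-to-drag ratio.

For CD = CD0 + K·CL², (L/D)max occurs at CL* = √(CD0/K) and equals 1/(2√(K·CD0)).
(L/D)max = 1/(2√(0.0243 × 0.0111)) = 1/(2 × 0.01642) = 30.4

(L/D)max = 30.4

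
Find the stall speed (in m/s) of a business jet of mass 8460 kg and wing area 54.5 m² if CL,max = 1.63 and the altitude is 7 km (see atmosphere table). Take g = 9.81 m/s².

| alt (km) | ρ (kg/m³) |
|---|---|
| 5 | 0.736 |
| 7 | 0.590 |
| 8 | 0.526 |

At 7 km, from the table: ρ = 0.590 kg/m³.
At stall, lift equals weight: L = W = m·g = 8460 × 9.81 = 82990 N.
V_stall = √(2W/(ρ·S·CL,max)) = √(2 × 82990 / (0.59 × 54.5 × 1.63))
V_stall = √3167 = 56.3 m/s

V_stall = 56.3 m/s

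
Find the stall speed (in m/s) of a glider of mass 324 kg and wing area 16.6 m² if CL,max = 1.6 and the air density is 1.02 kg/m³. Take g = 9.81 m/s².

V_stall = 15.3 m/s

Weight W = mg = 324 × 9.81 = 3178 N.
V_stall = √(2W/(ρ·S·CL,max)) = √(2 × 3178 / (1.02 × 16.6 × 1.6))
V_stall = √234.6 = 15.3 m/s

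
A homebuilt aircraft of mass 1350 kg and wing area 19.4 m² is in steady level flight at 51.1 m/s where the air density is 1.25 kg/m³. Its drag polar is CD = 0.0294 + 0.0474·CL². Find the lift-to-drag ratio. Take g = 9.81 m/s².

L/D = 11.1

Level flight ⇒ L = W = m·g = 1350 × 9.81 = 13244 N.
q = ½ρv² = ½ × 1.25 × 51.1² = 1632 Pa.
CL = 2W/(ρv²S) = 2×13244/(1.25×51.1²×19.4) = 0.4183.
CD = 0.0294 + 0.0474 × 0.4183² = 0.03769.
L/D = CL/CD = 0.4183 / 0.03769 = 11.1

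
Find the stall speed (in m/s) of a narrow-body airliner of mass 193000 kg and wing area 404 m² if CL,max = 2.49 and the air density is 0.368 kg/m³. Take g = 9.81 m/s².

V_stall = 101 m/s

At stall, lift equals weight: L = W = m·g = 193000 × 9.81 = 1.893×10^6 N.
V_stall = √(2W/(ρ·S·CL,max)) = √(2 × 1.893×10^6 / (0.368 × 404 × 2.49))
V_stall = √10230 = 101 m/s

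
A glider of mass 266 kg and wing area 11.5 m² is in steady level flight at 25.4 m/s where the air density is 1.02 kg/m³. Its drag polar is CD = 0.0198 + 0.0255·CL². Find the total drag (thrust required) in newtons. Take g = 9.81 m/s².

D = 121 N

In steady level flight, lift balances weight: W = mg = 266 × 9.81 = 2609.5 N.
Dynamic pressure q = 0.5 × 1.02 × 25.4² = 329 Pa.
Required CL = L/(qS) = 2609.5/(329·11.5) = 0.6896.
CD = 0.0198 + 0.0255 × 0.6896² = 0.03193.
D = q·S·CD = 329 × 11.5 × 0.03193 = 120.8 N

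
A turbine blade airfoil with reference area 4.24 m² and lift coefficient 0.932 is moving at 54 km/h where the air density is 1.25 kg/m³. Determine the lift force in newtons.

L = 556 N

Convert speed: v = 54 km/h ÷ 3.6 = 15 m/s.
L = ½ρv²S·CL = ½ × 1.25 × 15² × 4.24 × 0.932 = 556 N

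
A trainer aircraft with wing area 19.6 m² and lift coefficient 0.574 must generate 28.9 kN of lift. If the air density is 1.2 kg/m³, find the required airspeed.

v = 65.4 m/s

L = ½ρv²S·CL ⇒ v = √(2L/(ρ·S·CL))
v = √(2 × 28900 / (1.2 × 19.6 × 0.574)) = √4281 = 65.4 m/s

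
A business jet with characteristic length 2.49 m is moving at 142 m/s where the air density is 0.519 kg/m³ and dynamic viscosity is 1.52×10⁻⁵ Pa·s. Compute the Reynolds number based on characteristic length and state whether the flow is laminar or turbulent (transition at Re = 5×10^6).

Re = ρ·v·c/μ = 0.519 × 142 × 2.49 / (1.52×10⁻⁵) = 1.21×10^7
Since 1.21×10^7 > 5×10^6, the flow is turbulent.

Re = 1.21×10^7 (turbulent)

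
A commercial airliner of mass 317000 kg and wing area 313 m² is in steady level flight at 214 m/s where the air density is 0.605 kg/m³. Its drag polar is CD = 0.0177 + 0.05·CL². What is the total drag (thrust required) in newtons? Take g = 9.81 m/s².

Level flight ⇒ L = W = m·g = 317000 × 9.81 = 3.1098×10^6 N.
Dynamic pressure q = 0.5 × 0.605 × 214² = 13850 Pa.
CL = 2W/(ρv²S) = 2×3.1098×10^6/(0.605×214²×313) = 0.7172.
CD = 0.0177 + 0.05 × 0.7172² = 0.04342.
D = q·S·CD = 13850 × 313 × 0.04342 = 1.883×10^5 N

D = 1.88×10^5 N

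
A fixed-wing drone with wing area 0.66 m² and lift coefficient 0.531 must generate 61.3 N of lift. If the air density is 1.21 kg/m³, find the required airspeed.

v = 17 m/s

L = ½ρv²S·CL ⇒ v = √(2L/(ρ·S·CL))
v = √(2 × 61.3 / (1.21 × 0.66 × 0.531)) = √289.1 = 17 m/s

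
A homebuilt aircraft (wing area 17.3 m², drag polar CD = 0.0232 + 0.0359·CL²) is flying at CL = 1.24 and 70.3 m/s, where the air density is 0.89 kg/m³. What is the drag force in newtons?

D = 2980 N

CD = 0.0232 + 0.0359 × 1.24² = 0.0784
D = ½ρv²S·CD = ½ × 0.89 × 70.3² × 17.3 × 0.0784 = 2980 N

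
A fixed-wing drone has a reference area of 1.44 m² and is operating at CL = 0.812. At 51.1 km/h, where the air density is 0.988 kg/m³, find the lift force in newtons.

Convert speed: v = 51.1 km/h ÷ 3.6 = 14.19 m/s.
L = ½ρv²S·CL = ½ × 0.988 × 14.19² × 1.44 × 0.812 = 116 N

L = 116 N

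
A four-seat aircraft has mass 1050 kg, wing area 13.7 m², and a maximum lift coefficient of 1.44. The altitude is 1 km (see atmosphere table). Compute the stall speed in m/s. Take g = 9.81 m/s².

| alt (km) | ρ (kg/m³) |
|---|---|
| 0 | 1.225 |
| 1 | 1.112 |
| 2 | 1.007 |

V_stall = 30.6 m/s

At 1 km, from the table: ρ = 1.112 kg/m³.
Weight W = mg = 1050 × 9.81 = 10300 N.
V_stall = √(2W/(ρ·S·CL,max)) = √(2 × 10300 / (1.112 × 13.7 × 1.44))
V_stall = √939.1 = 30.6 m/s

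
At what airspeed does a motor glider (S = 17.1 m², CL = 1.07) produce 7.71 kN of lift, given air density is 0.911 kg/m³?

L = ½ρv²S·CL ⇒ v = √(2L/(ρ·S·CL))
v = √(2 × 7710 / (0.911 × 17.1 × 1.07)) = √925.1 = 30.4 m/s

v = 30.4 m/s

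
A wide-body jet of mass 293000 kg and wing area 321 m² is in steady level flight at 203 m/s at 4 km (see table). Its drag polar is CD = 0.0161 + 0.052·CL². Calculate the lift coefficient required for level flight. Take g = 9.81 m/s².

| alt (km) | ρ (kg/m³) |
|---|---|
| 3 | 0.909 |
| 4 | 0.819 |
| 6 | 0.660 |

CL = 0.531

At 4 km, from the table: ρ = 0.819 kg/m³.
Level flight ⇒ L = W = m·g = 293000 × 9.81 = 2.8743×10^6 N.
q = ½ρv² = ½ × 0.819 × 203² = 16880 Pa.
CL = W/(q·S) = 2.8743×10^6 / (16880 × 321) = 0.5306.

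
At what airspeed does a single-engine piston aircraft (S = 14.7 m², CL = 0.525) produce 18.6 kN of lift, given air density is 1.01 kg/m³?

v = 69.1 m/s

L = ½ρv²S·CL ⇒ v = √(2L/(ρ·S·CL))
v = √(2 × 18600 / (1.01 × 14.7 × 0.525)) = √4772 = 69.1 m/s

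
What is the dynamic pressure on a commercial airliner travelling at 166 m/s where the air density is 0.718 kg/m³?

q = 9890 Pa

q = ½ρv² = ½ × 0.718 × 166² = 9890 Pa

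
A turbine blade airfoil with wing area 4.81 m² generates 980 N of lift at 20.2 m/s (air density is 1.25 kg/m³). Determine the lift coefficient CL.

CL = 0.799

From L = ½ρv²S·CL, rearranging gives CL = 2L/(ρv²S).
CL = 2 × 980 / (1.25 × 20.2² × 4.81) = 0.799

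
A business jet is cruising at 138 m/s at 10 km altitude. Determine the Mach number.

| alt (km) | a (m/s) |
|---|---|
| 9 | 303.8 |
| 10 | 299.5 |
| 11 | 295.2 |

At 10 km, from the table: a = 299.5 m/s.
M = v/a = 138 / 299.5 = 0.461

M = 0.461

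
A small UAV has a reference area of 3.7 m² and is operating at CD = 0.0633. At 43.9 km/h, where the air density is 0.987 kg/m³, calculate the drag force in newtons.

D = 17.2 N

Convert speed: v = 43.9 km/h ÷ 3.6 = 12.19 m/s.
D = ½ρv²S·CD = ½ × 0.987 × 12.19² × 3.7 × 0.0633 = 17.2 N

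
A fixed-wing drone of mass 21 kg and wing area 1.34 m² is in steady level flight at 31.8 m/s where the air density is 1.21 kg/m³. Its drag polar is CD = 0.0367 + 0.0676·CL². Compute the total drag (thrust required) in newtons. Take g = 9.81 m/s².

D = 33.6 N

Level flight ⇒ L = W = m·g = 21 × 9.81 = 206.01 N.
q = ½ρv² = ½ × 1.21 × 31.8² = 611.8 Pa.
CL = W/(q·S) = 206.01 / (611.8 × 1.34) = 0.2513.
CD = 0.0367 + 0.0676 × 0.2513² = 0.04097.
D = q·S·CD = 611.8 × 1.34 × 0.04097 = 33.59 N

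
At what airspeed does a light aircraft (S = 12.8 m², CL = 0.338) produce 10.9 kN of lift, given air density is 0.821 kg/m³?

v = 78.3 m/s

L = ½ρv²S·CL ⇒ v = √(2L/(ρ·S·CL))
v = √(2 × 10900 / (0.821 × 12.8 × 0.338)) = √6137 = 78.3 m/s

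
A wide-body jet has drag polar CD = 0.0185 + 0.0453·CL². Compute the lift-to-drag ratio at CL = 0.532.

L/D = 17

CD = 0.0185 + 0.0453 × 0.532² = 0.03132
L/D = CL/CD = 0.532 / 0.03132 = 17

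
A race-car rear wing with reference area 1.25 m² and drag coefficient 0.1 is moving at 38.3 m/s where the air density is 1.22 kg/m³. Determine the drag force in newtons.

Dynamic pressure q = ½ρv² = ½ × 1.22 × 38.3² = 894.8 Pa.
D = q·S·CD = 894.8 × 1.25 × 0.1 = 112 N

D = 112 N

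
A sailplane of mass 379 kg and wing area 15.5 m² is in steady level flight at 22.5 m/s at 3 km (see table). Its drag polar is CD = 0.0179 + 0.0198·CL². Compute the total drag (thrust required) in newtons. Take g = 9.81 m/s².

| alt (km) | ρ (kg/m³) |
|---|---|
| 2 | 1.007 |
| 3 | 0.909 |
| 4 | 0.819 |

At 3 km, from the table: ρ = 0.909 kg/m³.
In steady level flight, lift balances weight: W = mg = 379 × 9.81 = 3718 N.
Dynamic pressure q = 0.5 × 0.909 × 22.5² = 230.1 Pa.
CL = 2W/(ρv²S) = 2×3718/(0.909×22.5²×15.5) = 1.043.
CD = 0.0179 + 0.0198 × 1.043² = 0.03942.
D = q·S·CD = 230.1 × 15.5 × 0.03942 = 140.6 N

D = 141 N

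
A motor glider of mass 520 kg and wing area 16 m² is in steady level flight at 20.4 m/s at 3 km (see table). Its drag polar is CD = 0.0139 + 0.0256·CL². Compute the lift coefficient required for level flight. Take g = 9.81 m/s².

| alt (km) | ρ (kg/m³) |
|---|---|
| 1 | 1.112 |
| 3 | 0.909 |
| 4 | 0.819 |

At 3 km, from the table: ρ = 0.909 kg/m³.
In steady level flight, lift balances weight: W = mg = 520 × 9.81 = 5101.2 N.
Dynamic pressure q = 0.5 × 0.909 × 20.4² = 189.1 Pa.
CL = 2W/(ρv²S) = 2×5101.2/(0.909×20.4²×16) = 1.686.

CL = 1.69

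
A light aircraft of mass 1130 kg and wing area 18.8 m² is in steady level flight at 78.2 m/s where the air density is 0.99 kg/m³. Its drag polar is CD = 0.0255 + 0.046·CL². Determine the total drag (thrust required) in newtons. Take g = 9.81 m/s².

D = 1550 N

In steady level flight, lift balances weight: W = mg = 1130 × 9.81 = 11085 N.
Dynamic pressure q = 0.5 × 0.99 × 78.2² = 3027 Pa.
Required CL = L/(qS) = 11085/(3027·18.8) = 0.1948.
CD = 0.0255 + 0.046 × 0.1948² = 0.02725.
D = q·S·CD = 3027 × 18.8 × 0.02725 = 1550 N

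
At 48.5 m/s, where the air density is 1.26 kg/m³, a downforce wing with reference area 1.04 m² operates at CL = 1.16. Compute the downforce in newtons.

Dynamic pressure q = ½ρv² = ½ × 1.26 × 48.5² = 1482 Pa.
L = q·S·CL = 1482 × 1.04 × 1.16 = 1790 N

L = 1790 N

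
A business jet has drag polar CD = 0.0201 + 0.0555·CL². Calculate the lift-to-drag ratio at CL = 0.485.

L/D = 14.6

CD = 0.0201 + 0.0555 × 0.485² = 0.03315
L/D = CL/CD = 0.485 / 0.03315 = 14.6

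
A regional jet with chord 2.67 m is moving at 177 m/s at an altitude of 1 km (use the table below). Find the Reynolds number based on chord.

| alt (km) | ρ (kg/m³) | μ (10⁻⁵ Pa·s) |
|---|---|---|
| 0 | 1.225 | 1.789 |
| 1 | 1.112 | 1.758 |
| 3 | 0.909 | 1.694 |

At 1 km, from the table: ρ = 1.112 kg/m³, μ = 1.758×10⁻⁵ Pa·s.
Re = ρ·v·c/μ = 1.112 × 177 × 2.67 / (1.758×10⁻⁵) = 2.99×10^7

Re = 2.99×10^7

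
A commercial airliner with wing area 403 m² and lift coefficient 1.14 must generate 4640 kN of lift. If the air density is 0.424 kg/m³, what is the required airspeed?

L = ½ρv²S·CL ⇒ v = √(2L/(ρ·S·CL))
v = √(2 × 4.64×10^6 / (0.424 × 403 × 1.14)) = √47640 = 218 m/s

v = 218 m/s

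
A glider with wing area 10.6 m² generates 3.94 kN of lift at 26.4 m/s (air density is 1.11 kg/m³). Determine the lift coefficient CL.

CL = 0.961

From L = ½ρv²S·CL, rearranging gives CL = 2L/(ρv²S).
CL = 2 × 3940 / (1.11 × 26.4² × 10.6) = 0.961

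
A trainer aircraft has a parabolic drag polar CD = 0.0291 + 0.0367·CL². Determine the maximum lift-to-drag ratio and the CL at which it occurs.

For CD = CD0 + K·CL², (L/D)max occurs at CL* = √(CD0/K) and equals 1/(2√(K·CD0)).
(L/D)max = 1/(2√(0.0367 × 0.0291)) = 1/(2 × 0.03268) = 15.3
CL* = √(0.0291/0.0367) = 0.89

(L/D)max = 15.3, at CL = 0.89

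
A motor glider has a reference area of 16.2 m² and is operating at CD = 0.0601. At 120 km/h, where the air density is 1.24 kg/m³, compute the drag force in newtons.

D = 671 N

Convert speed: v = 120 km/h ÷ 3.6 = 33.33 m/s.
D = ½ρv²S·CD = ½ × 1.24 × 33.33² × 16.2 × 0.0601 = 671 N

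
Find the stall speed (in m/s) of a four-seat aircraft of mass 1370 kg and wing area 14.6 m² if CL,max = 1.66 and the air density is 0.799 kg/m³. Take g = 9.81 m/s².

V_stall = 37.3 m/s

At stall, lift equals weight: L = W = m·g = 1370 × 9.81 = 13440 N.
From L = ½ρV²S·CL,max = W: V_stall = √(2W/(ρSCL,max)) = √(2·13440/(0.799·14.6·1.66))
V_stall = √1388 = 37.3 m/s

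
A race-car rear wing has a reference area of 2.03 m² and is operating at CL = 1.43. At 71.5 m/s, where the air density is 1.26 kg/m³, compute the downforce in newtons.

L = ½ρv²S·CL = ½ × 1.26 × 71.5² × 2.03 × 1.43 = 9350 N ≈ 9.35 kN

L = 9350 N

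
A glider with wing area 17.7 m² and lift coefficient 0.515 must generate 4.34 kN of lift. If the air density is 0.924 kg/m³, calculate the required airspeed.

v = 32.1 m/s

L = ½ρv²S·CL ⇒ v = √(2L/(ρ·S·CL))
v = √(2 × 4340 / (0.924 × 17.7 × 0.515)) = √1031 = 32.1 m/s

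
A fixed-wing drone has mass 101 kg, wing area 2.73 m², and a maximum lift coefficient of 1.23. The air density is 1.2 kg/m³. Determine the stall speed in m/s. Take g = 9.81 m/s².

V_stall = 22.2 m/s

Weight W = mg = 101 × 9.81 = 990.8 N.
From L = ½ρV²S·CL,max = W: V_stall = √(2W/(ρSCL,max)) = √(2·990.8/(1.2·2.73·1.23))
V_stall = √491.8 = 22.2 m/s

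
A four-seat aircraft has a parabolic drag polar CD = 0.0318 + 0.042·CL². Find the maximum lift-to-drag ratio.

For CD = CD0 + K·CL², (L/D)max occurs at CL* = √(CD0/K) and equals 1/(2√(K·CD0)).
(L/D)max = 1/(2√(0.042 × 0.0318)) = 1/(2 × 0.03655) = 13.7

(L/D)max = 13.7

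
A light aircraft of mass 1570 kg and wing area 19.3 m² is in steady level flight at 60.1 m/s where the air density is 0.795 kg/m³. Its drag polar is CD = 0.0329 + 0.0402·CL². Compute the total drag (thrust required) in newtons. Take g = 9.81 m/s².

D = 1260 N

In steady level flight, lift balances weight: W = mg = 1570 × 9.81 = 15402 N.
q = ½ρv² = ½ × 0.795 × 60.1² = 1436 Pa.
CL = 2W/(ρv²S) = 2×15402/(0.795×60.1²×19.3) = 0.5558.
CD = 0.0329 + 0.0402 × 0.5558² = 0.04532.
D = q·S·CD = 1436 × 19.3 × 0.04532 = 1256 N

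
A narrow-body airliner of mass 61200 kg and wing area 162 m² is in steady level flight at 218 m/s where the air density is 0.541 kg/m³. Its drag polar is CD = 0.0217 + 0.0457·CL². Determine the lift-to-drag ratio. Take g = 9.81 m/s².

Weight W = mg = 61200 × 9.81 = 6.0037×10^5 N; in level flight L = W.
q = ½ρv² = ½ × 0.541 × 218² = 12860 Pa.
CL = 2W/(ρv²S) = 2×6.0037×10^5/(0.541×218²×162) = 0.2883.
CD = 0.0217 + 0.0457 × 0.2883² = 0.0255.
L/D = CL/CD = 0.2883 / 0.0255 = 11.3

L/D = 11.3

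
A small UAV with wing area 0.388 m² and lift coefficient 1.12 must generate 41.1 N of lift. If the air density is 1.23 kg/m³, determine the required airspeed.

v = 12.4 m/s

L = ½ρv²S·CL ⇒ v = √(2L/(ρ·S·CL))
v = √(2 × 41.1 / (1.23 × 0.388 × 1.12)) = √153.8 = 12.4 m/s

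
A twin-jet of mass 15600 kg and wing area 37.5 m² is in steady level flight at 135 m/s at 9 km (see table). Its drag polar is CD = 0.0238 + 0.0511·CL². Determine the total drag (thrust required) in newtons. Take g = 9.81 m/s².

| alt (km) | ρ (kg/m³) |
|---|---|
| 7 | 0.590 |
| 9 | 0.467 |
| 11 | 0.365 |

D = 11300 N

At 9 km, from the table: ρ = 0.467 kg/m³.
Weight W = mg = 15600 × 9.81 = 1.5304×10^5 N; in level flight L = W.
Dynamic pressure q = 0.5 × 0.467 × 135² = 4256 Pa.
CL = W/(q·S) = 1.5304×10^5 / (4256 × 37.5) = 0.959.
CD = 0.0238 + 0.0511 × 0.959² = 0.07079.
D = q·S·CD = 4256 × 37.5 × 0.07079 = 11300 N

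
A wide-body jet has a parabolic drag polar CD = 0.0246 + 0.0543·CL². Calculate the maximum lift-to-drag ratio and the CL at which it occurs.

For CD = CD0 + K·CL², (L/D)max occurs at CL* = √(CD0/K) and equals 1/(2√(K·CD0)).
(L/D)max = 1/(2√(0.0543 × 0.0246)) = 1/(2 × 0.03655) = 13.7
CL* = √(0.0246/0.0543) = 0.673

(L/D)max = 13.7, at CL = 0.673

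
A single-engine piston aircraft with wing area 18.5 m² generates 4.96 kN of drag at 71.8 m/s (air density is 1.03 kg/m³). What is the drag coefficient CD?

From D = ½ρv²S·CD, rearranging gives CD = 2D/(ρv²S).
CD = 2 × 4960 / (1.03 × 71.8² × 18.5) = 0.101

CD = 0.101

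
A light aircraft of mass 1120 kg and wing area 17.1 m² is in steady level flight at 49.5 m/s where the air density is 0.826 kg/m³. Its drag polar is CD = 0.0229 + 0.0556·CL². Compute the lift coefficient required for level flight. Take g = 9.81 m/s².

Level flight ⇒ L = W = m·g = 1120 × 9.81 = 10987 N.
Dynamic pressure q = 0.5 × 0.826 × 49.5² = 1012 Pa.
Required CL = L/(qS) = 10987/(1012·17.1) = 0.6349.

CL = 0.635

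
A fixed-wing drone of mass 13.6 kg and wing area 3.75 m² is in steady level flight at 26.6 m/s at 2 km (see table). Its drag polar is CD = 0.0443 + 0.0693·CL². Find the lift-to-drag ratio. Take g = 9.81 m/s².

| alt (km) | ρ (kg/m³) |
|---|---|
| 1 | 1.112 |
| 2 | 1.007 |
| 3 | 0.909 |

L/D = 2.22

At 2 km, from the table: ρ = 1.007 kg/m³.
Level flight ⇒ L = W = m·g = 13.6 × 9.81 = 133.42 N.
Dynamic pressure q = 0.5 × 1.007 × 26.6² = 356.3 Pa.
CL = W/(q·S) = 133.42 / (356.3 × 3.75) = 0.09987.
CD = 0.0443 + 0.0693 × 0.09987² = 0.04499.
L/D = CL/CD = 0.09987 / 0.04499 = 2.22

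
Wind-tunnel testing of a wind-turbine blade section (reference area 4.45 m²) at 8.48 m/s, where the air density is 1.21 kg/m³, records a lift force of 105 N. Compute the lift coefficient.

CL = 0.542

From L = ½ρv²S·CL, rearranging gives CL = 2L/(ρv²S).
CL = 2 × 105 / (1.21 × 8.48² × 4.45) = 0.542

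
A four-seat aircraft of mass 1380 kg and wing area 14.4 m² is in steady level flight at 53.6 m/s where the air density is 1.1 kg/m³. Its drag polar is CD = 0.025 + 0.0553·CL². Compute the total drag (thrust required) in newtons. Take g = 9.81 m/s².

D = 1010 N

In steady level flight, lift balances weight: W = mg = 1380 × 9.81 = 13538 N.
q = ½ρv² = ½ × 1.1 × 53.6² = 1580 Pa.
Required CL = L/(qS) = 13538/(1580·14.4) = 0.595.
CD = 0.025 + 0.0553 × 0.595² = 0.04458.
D = q·S·CD = 1580 × 14.4 × 0.04458 = 1014 N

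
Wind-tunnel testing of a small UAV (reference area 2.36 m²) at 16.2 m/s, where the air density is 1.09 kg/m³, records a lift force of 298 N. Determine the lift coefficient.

CL = 0.883

From L = ½ρv²S·CL, rearranging gives CL = 2L/(ρv²S).
CL = 2 × 298 / (1.09 × 16.2² × 2.36) = 0.883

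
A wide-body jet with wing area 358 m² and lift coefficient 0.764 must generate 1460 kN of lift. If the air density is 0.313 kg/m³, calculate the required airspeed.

v = 185 m/s

L = ½ρv²S·CL ⇒ v = √(2L/(ρ·S·CL))
v = √(2 × 1.46×10^6 / (0.313 × 358 × 0.764)) = √34110 = 185 m/s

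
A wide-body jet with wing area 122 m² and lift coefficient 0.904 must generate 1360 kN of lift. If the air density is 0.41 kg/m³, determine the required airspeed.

v = 245 m/s

L = ½ρv²S·CL ⇒ v = √(2L/(ρ·S·CL))
v = √(2 × 1.36×10^6 / (0.41 × 122 × 0.904)) = √60150 = 245 m/s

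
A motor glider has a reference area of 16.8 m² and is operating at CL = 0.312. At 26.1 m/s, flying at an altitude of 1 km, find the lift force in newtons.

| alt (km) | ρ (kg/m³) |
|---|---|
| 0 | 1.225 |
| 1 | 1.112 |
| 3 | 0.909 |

At 1 km, from the table: ρ = 1.112 kg/m³.
L = ½ρv²S·CL = ½ × 1.112 × 26.1² × 16.8 × 0.312 = 1990 N

L = 1990 N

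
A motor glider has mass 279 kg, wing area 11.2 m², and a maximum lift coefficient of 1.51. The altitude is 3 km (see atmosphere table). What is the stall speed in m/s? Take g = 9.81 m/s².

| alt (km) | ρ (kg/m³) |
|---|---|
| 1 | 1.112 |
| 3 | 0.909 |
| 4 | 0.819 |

V_stall = 18.9 m/s

At 3 km, from the table: ρ = 0.909 kg/m³.
Weight W = mg = 279 × 9.81 = 2737 N.
From L = ½ρV²S·CL,max = W: V_stall = √(2W/(ρSCL,max)) = √(2·2737/(0.909·11.2·1.51))
V_stall = √356.1 = 18.9 m/s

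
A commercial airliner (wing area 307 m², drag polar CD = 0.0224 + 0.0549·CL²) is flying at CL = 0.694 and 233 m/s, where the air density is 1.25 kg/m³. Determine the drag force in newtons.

D = 5.09×10^5 N

CD = 0.0224 + 0.0549 × 0.694² = 0.04884
D = ½ρv²S·CD = ½ × 1.25 × 233² × 307 × 0.04884 = 5.09×10^5 N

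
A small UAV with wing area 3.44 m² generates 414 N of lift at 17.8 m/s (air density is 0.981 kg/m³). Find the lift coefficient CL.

CL = 0.774

From L = ½ρv²S·CL, rearranging gives CL = 2L/(ρv²S).
CL = 2 × 414 / (0.981 × 17.8² × 3.44) = 0.774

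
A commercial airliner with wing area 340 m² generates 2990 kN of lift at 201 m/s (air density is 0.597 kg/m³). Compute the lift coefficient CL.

CL = 0.729

From L = ½ρv²S·CL, rearranging gives CL = 2L/(ρv²S).
CL = 2 × 2.99×10^6 / (0.597 × 201² × 340) = 0.729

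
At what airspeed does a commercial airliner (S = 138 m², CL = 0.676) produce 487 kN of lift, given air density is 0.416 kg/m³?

L = ½ρv²S·CL ⇒ v = √(2L/(ρ·S·CL))
v = √(2 × 4.87×10^5 / (0.416 × 138 × 0.676)) = √25100 = 158 m/s

v = 158 m/s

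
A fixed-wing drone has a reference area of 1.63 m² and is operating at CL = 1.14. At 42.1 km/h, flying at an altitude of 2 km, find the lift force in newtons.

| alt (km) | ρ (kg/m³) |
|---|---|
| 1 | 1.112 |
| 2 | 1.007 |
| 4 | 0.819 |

L = 128 N

At 2 km, from the table: ρ = 1.007 kg/m³.
Convert speed: v = 42.1 km/h ÷ 3.6 = 11.69 m/s.
Dynamic pressure q = ½ρv² = ½ × 1.007 × 11.69² = 68.86 Pa.
L = q·S·CL = 68.86 × 1.63 × 1.14 = 128 N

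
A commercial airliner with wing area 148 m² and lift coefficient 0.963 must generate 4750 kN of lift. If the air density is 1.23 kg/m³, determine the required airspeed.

v = 233 m/s

L = ½ρv²S·CL ⇒ v = √(2L/(ρ·S·CL))
v = √(2 × 4.75×10^6 / (1.23 × 148 × 0.963)) = √54190 = 233 m/s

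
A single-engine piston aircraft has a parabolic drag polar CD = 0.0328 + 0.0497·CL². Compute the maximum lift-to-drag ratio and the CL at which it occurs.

(L/D)max = 12.4, at CL = 0.812

For CD = CD0 + K·CL², (L/D)max occurs at CL* = √(CD0/K) and equals 1/(2√(K·CD0)).
(L/D)max = 1/(2√(0.0497 × 0.0328)) = 1/(2 × 0.04038) = 12.4
CL* = √(0.0328/0.0497) = 0.812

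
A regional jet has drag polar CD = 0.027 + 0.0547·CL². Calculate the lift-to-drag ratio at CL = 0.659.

CD = 0.027 + 0.0547 × 0.659² = 0.05076
L/D = CL/CD = 0.659 / 0.05076 = 13

L/D = 13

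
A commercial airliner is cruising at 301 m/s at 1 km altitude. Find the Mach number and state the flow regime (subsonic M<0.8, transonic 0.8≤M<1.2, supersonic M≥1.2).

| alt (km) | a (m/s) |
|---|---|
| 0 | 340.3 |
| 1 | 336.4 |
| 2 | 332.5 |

M = 0.895 (transonic)

At 1 km, from the table: a = 336.4 m/s.
M = v/a = 301 / 336.4 = 0.895
M = 0.895 → transonic.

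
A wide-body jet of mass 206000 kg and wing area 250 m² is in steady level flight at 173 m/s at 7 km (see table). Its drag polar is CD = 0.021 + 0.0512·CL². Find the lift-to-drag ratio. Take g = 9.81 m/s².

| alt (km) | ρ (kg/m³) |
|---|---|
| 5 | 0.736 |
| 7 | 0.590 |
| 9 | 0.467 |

At 7 km, from the table: ρ = 0.590 kg/m³.
In steady level flight, lift balances weight: W = mg = 206000 × 9.81 = 2.0209×10^6 N.
Dynamic pressure q = 0.5 × 0.59 × 173² = 8829 Pa.
Required CL = L/(qS) = 2.0209×10^6/(8829·250) = 0.9155.
CD = 0.021 + 0.0512 × 0.9155² = 0.06392.
L/D = CL/CD = 0.9155 / 0.06392 = 14.3

L/D = 14.3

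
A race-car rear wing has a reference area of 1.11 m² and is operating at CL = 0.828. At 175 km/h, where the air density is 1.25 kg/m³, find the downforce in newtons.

Convert speed: v = 175 km/h ÷ 3.6 = 48.61 m/s.
Dynamic pressure q = ½ρv² = ½ × 1.25 × 48.61² = 1477 Pa.
L = q·S·CL = 1477 × 1.11 × 0.828 = 1360 N

L = 1360 N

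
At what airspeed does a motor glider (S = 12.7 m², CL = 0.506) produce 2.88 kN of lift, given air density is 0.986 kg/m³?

L = ½ρv²S·CL ⇒ v = √(2L/(ρ·S·CL))
v = √(2 × 2880 / (0.986 × 12.7 × 0.506)) = √909.1 = 30.2 m/s

v = 30.2 m/s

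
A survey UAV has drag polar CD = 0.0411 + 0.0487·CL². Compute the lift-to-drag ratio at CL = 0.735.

L/D = 10.9

CD = 0.0411 + 0.0487 × 0.735² = 0.06741
L/D = CL/CD = 0.735 / 0.06741 = 10.9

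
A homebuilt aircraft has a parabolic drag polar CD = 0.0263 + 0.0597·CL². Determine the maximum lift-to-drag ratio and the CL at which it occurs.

(L/D)max = 12.6, at CL = 0.664

For CD = CD0 + K·CL², (L/D)max occurs at CL* = √(CD0/K) and equals 1/(2√(K·CD0)).
(L/D)max = 1/(2√(0.0597 × 0.0263)) = 1/(2 × 0.03962) = 12.6
CL* = √(0.0263/0.0597) = 0.664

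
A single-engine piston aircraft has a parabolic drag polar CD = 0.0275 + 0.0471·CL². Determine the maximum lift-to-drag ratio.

For CD = CD0 + K·CL², (L/D)max occurs at CL* = √(CD0/K) and equals 1/(2√(K·CD0)).
(L/D)max = 1/(2√(0.0471 × 0.0275)) = 1/(2 × 0.03599) = 13.9

(L/D)max = 13.9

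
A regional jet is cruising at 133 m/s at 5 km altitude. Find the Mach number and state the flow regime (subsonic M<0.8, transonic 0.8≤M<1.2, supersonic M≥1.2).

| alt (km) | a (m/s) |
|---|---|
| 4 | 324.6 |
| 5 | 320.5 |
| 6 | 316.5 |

M = 0.415 (subsonic)

At 5 km, from the table: a = 320.5 m/s.
M = v/a = 133 / 320.5 = 0.415
M = 0.415 → subsonic.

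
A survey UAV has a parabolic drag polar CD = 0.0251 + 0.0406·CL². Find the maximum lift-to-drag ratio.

For CD = CD0 + K·CL², (L/D)max occurs at CL* = √(CD0/K) and equals 1/(2√(K·CD0)).
(L/D)max = 1/(2√(0.0406 × 0.0251)) = 1/(2 × 0.03192) = 15.7

(L/D)max = 15.7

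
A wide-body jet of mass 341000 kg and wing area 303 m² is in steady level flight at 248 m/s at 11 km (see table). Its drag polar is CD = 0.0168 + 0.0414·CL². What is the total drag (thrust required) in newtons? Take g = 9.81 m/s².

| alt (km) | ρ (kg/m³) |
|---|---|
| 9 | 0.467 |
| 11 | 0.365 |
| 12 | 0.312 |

D = 1.93×10^5 N

At 11 km, from the table: ρ = 0.365 kg/m³.
Weight W = mg = 341000 × 9.81 = 3.3452×10^6 N; in level flight L = W.
q = ½ρv² = ½ × 0.365 × 248² = 11220 Pa.
CL = 2W/(ρv²S) = 2×3.3452×10^6/(0.365×248²×303) = 0.9836.
CD = 0.0168 + 0.0414 × 0.9836² = 0.05685.
D = q·S·CD = 11220 × 303 × 0.05685 = 1.934×10^5 N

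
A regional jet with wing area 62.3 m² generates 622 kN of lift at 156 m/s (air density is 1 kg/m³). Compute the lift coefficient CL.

From L = ½ρv²S·CL, rearranging gives CL = 2L/(ρv²S).
CL = 2 × 6.22×10^5 / (1 × 156² × 62.3) = 0.821

CL = 0.821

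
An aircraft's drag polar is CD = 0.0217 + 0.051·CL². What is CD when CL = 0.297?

CD = 0.0262

CD = 0.0217 + 0.051 × 0.297² = 0.0217 + 0.004499 = 0.0262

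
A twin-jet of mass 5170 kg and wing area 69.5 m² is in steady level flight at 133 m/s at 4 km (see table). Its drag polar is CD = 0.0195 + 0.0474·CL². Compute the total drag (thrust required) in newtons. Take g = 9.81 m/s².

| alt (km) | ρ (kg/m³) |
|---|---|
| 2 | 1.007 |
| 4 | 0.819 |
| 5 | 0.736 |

D = 10100 N

At 4 km, from the table: ρ = 0.819 kg/m³.
Level flight ⇒ L = W = m·g = 5170 × 9.81 = 50718 N.
q = ½ρv² = ½ × 0.819 × 133² = 7244 Pa.
CL = 2W/(ρv²S) = 2×50718/(0.819×133²×69.5) = 0.1007.
CD = 0.0195 + 0.0474 × 0.1007² = 0.01998.
D = q·S·CD = 7244 × 69.5 × 0.01998 = 10060 N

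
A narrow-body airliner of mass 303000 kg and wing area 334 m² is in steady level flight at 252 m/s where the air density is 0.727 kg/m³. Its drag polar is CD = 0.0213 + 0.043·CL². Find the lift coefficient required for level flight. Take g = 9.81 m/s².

CL = 0.386

Weight W = mg = 303000 × 9.81 = 2.9724×10^6 N; in level flight L = W.
Dynamic pressure q = 0.5 × 0.727 × 252² = 23080 Pa.
CL = W/(q·S) = 2.9724×10^6 / (23080 × 334) = 0.3855.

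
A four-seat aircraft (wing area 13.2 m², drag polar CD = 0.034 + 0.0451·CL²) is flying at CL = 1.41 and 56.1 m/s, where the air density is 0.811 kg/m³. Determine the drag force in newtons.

D = 2080 N

CD = 0.034 + 0.0451 × 1.41² = 0.1237
D = ½ρv²S·CD = ½ × 0.811 × 56.1² × 13.2 × 0.1237 = 2080 N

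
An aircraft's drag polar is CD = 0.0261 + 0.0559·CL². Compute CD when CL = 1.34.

CD = 0.126

CD = 0.0261 + 0.0559 × 1.34² = 0.0261 + 0.1004 = 0.126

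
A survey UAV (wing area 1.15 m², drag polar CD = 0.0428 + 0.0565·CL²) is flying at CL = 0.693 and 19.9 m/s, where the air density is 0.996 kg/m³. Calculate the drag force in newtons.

D = 15.9 N

CD = 0.0428 + 0.0565 × 0.693² = 0.06993
D = ½ρv²S·CD = ½ × 0.996 × 19.9² × 1.15 × 0.06993 = 15.9 N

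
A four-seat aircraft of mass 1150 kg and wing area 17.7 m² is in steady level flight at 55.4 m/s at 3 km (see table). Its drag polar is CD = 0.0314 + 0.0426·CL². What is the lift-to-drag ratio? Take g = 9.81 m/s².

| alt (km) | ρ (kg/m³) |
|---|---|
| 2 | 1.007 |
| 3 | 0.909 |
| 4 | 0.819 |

At 3 km, from the table: ρ = 0.909 kg/m³.
In steady level flight, lift balances weight: W = mg = 1150 × 9.81 = 11282 N.
q = ½ρv² = ½ × 0.909 × 55.4² = 1395 Pa.
CL = 2W/(ρv²S) = 2×11282/(0.909×55.4²×17.7) = 0.4569.
CD = 0.0314 + 0.0426 × 0.4569² = 0.04029.
L/D = CL/CD = 0.4569 / 0.04029 = 11.3

L/D = 11.3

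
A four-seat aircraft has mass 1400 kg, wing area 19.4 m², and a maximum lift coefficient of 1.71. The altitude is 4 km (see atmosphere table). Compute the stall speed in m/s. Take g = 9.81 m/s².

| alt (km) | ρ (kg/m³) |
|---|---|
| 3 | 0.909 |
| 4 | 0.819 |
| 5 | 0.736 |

V_stall = 31.8 m/s

At 4 km, from the table: ρ = 0.819 kg/m³.
At stall, lift equals weight: L = W = m·g = 1400 × 9.81 = 13730 N.
From L = ½ρV²S·CL,max = W: V_stall = √(2W/(ρSCL,max)) = √(2·13730/(0.819·19.4·1.71))
V_stall = √1011 = 31.8 m/s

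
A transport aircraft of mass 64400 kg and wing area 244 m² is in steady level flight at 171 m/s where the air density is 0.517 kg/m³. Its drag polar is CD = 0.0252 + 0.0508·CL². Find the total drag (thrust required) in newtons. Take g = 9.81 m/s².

D = 57500 N

In steady level flight, lift balances weight: W = mg = 64400 × 9.81 = 6.3176×10^5 N.
Dynamic pressure q = 0.5 × 0.517 × 171² = 7559 Pa.
CL = 2W/(ρv²S) = 2×6.3176×10^5/(0.517×171²×244) = 0.3425.
CD = 0.0252 + 0.0508 × 0.3425² = 0.03116.
D = q·S·CD = 7559 × 244 × 0.03116 = 57470 N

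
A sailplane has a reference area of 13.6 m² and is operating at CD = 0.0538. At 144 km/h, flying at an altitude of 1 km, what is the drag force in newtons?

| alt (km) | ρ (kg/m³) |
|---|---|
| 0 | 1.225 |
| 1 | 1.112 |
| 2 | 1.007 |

D = 651 N

At 1 km, from the table: ρ = 1.112 kg/m³.
Convert speed: v = 144 km/h ÷ 3.6 = 40 m/s.
Dynamic pressure q = ½ρv² = ½ × 1.112 × 40² = 889.6 Pa.
D = q·S·CD = 889.6 × 13.6 × 0.0538 = 651 N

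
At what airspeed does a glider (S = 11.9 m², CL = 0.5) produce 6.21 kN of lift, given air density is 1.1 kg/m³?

v = 43.6 m/s

L = ½ρv²S·CL ⇒ v = √(2L/(ρ·S·CL))
v = √(2 × 6210 / (1.1 × 11.9 × 0.5)) = √1898 = 43.6 m/s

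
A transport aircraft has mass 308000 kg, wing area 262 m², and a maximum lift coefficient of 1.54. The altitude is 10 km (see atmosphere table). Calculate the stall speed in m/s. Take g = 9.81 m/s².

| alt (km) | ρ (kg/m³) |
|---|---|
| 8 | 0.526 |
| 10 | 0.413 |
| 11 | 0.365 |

V_stall = 190 m/s

At 10 km, from the table: ρ = 0.413 kg/m³.
Stall occurs when L = W at CL,max. W = mg = 308000 × 9.81 = 3.021×10^6 N.
From L = ½ρV²S·CL,max = W: V_stall = √(2W/(ρSCL,max)) = √(2·3.021×10^6/(0.413·262·1.54))
V_stall = √36260 = 190 m/s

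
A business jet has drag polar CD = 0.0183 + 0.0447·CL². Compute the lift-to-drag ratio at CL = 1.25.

CD = 0.0183 + 0.0447 × 1.25² = 0.08814
L/D = CL/CD = 1.25 / 0.08814 = 14.2

L/D = 14.2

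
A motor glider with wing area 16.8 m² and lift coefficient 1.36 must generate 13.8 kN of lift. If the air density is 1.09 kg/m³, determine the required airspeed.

v = 33.3 m/s

L = ½ρv²S·CL ⇒ v = √(2L/(ρ·S·CL))
v = √(2 × 13800 / (1.09 × 16.8 × 1.36)) = √1108 = 33.3 m/s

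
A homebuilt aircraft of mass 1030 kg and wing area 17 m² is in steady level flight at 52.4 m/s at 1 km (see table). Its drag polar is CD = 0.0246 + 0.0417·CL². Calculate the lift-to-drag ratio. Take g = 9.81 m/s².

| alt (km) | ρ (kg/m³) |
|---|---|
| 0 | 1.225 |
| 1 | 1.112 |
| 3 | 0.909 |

L/D = 12.6

At 1 km, from the table: ρ = 1.112 kg/m³.
Level flight ⇒ L = W = m·g = 1030 × 9.81 = 10104 N.
q = ½ρv² = ½ × 1.112 × 52.4² = 1527 Pa.
CL = 2W/(ρv²S) = 2×10104/(1.112×52.4²×17) = 0.3893.
CD = 0.0246 + 0.0417 × 0.3893² = 0.03092.
L/D = CL/CD = 0.3893 / 0.03092 = 12.6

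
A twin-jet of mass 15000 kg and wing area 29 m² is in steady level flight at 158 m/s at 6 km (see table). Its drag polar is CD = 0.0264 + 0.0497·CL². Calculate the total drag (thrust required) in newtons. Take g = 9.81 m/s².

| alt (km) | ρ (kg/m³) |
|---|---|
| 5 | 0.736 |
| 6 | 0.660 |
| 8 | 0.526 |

At 6 km, from the table: ρ = 0.660 kg/m³.
Level flight ⇒ L = W = m·g = 15000 × 9.81 = 1.4715×10^5 N.
Dynamic pressure q = 0.5 × 0.66 × 158² = 8238 Pa.
CL = W/(q·S) = 1.4715×10^5 / (8238 × 29) = 0.6159.
CD = 0.0264 + 0.0497 × 0.6159² = 0.04525.
D = q·S·CD = 8238 × 29 × 0.04525 = 10810 N

D = 10800 N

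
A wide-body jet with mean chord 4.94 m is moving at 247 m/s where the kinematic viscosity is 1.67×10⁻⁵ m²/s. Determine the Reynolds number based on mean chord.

Re = v·c/ν = 247 × 4.94 / (1.67×10⁻⁵) = 7.31×10^7

Re = 7.31×10^7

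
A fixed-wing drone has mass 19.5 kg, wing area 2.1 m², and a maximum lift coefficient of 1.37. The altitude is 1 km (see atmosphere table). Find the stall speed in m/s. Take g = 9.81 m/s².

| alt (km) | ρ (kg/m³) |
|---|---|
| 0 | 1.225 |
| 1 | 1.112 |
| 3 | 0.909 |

At 1 km, from the table: ρ = 1.112 kg/m³.
Stall occurs when L = W at CL,max. W = mg = 19.5 × 9.81 = 191.3 N.
From L = ½ρV²S·CL,max = W: V_stall = √(2W/(ρSCL,max)) = √(2·191.3/(1.112·2.1·1.37))
V_stall = √119.6 = 10.9 m/s

V_stall = 10.9 m/s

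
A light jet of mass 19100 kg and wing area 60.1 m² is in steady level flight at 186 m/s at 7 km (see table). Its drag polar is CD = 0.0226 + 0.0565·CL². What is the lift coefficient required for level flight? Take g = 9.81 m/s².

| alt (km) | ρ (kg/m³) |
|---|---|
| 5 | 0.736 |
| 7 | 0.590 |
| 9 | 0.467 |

At 7 km, from the table: ρ = 0.590 kg/m³.
Weight W = mg = 19100 × 9.81 = 1.8737×10^5 N; in level flight L = W.
Dynamic pressure q = 0.5 × 0.59 × 186² = 10210 Pa.
CL = W/(q·S) = 1.8737×10^5 / (10210 × 60.1) = 0.3055.

CL = 0.305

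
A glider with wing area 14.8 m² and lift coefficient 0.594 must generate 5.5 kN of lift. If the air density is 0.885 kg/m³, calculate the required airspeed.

v = 37.6 m/s

L = ½ρv²S·CL ⇒ v = √(2L/(ρ·S·CL))
v = √(2 × 5500 / (0.885 × 14.8 × 0.594)) = √1414 = 37.6 m/s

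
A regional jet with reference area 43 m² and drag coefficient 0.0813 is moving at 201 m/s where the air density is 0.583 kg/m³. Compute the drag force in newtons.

Dynamic pressure q = ½ρv² = ½ × 0.583 × 201² = 11780 Pa.
D = q·S·CD = 11780 × 43 × 0.0813 = 41200 N ≈ 41.2 kN

D = 41200 N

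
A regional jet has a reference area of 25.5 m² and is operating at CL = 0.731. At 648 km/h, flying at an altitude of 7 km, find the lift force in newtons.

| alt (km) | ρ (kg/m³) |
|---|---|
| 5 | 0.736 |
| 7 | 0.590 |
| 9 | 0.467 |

L = 1.78×10^5 N

At 7 km, from the table: ρ = 0.590 kg/m³.
Convert speed: v = 648 km/h ÷ 3.6 = 180 m/s.
L = ½ρv²S·CL = ½ × 0.59 × 180² × 25.5 × 0.731 = 1.78×10^5 N ≈ 178 kN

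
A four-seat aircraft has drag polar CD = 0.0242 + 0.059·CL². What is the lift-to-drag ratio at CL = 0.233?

CD = 0.0242 + 0.059 × 0.233² = 0.0274
L/D = CL/CD = 0.233 / 0.0274 = 8.5

L/D = 8.5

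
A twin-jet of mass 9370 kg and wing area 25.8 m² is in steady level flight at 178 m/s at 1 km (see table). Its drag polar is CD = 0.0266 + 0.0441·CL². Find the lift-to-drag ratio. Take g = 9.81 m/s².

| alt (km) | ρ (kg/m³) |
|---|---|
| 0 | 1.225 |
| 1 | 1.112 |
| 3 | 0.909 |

L/D = 7.12

At 1 km, from the table: ρ = 1.112 kg/m³.
Weight W = mg = 9370 × 9.81 = 91920 N; in level flight L = W.
Dynamic pressure q = 0.5 × 1.112 × 178² = 17620 Pa.
CL = W/(q·S) = 91920 / (17620 × 25.8) = 0.2022.
CD = 0.0266 + 0.0441 × 0.2022² = 0.0284.
L/D = CL/CD = 0.2022 / 0.0284 = 7.12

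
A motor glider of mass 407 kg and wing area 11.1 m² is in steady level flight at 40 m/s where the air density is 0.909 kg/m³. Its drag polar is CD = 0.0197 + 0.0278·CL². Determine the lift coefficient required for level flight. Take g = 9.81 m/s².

Level flight ⇒ L = W = m·g = 407 × 9.81 = 3992.7 N.
Dynamic pressure q = 0.5 × 0.909 × 40² = 727.2 Pa.
Required CL = L/(qS) = 3992.7/(727.2·11.1) = 0.4946.

CL = 0.495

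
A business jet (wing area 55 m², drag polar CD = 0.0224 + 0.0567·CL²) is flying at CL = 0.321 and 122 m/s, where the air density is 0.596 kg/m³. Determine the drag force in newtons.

CD = 0.0224 + 0.0567 × 0.321² = 0.02824
D = ½ρv²S·CD = ½ × 0.596 × 122² × 55 × 0.02824 = 6890 N

D = 6890 N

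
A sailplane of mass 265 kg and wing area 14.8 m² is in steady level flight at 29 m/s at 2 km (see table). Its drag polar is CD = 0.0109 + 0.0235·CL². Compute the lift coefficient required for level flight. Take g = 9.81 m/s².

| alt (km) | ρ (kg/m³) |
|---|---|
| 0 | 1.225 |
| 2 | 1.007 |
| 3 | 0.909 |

CL = 0.415

At 2 km, from the table: ρ = 1.007 kg/m³.
In steady level flight, lift balances weight: W = mg = 265 × 9.81 = 2599.7 N.
q = ½ρv² = ½ × 1.007 × 29² = 423.4 Pa.
CL = 2W/(ρv²S) = 2×2599.7/(1.007×29²×14.8) = 0.4148.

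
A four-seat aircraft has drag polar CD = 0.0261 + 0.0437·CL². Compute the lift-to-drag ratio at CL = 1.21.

CD = 0.0261 + 0.0437 × 1.21² = 0.09008
L/D = CL/CD = 1.21 / 0.09008 = 13.4

L/D = 13.4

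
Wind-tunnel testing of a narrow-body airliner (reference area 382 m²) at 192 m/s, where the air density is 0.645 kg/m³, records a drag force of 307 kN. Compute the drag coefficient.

CD = 0.0676

From D = ½ρv²S·CD, rearranging gives CD = 2D/(ρv²S).
CD = 2 × 3.07×10^5 / (0.645 × 192² × 382) = 0.0676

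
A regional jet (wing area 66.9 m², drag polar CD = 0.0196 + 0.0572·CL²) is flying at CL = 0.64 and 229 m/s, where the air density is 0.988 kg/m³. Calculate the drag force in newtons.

D = 74600 N

CD = 0.0196 + 0.0572 × 0.64² = 0.04303
D = ½ρv²S·CD = ½ × 0.988 × 229² × 66.9 × 0.04303 = 74600 N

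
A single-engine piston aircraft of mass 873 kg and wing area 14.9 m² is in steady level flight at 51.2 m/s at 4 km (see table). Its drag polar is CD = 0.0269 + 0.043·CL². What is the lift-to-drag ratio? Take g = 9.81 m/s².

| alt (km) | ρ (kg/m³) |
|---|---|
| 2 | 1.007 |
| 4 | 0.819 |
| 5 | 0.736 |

L/D = 13.6

At 4 km, from the table: ρ = 0.819 kg/m³.
Level flight ⇒ L = W = m·g = 873 × 9.81 = 8564.1 N.
q = ½ρv² = ½ × 0.819 × 51.2² = 1073 Pa.
CL = 2W/(ρv²S) = 2×8564.1/(0.819×51.2²×14.9) = 0.5354.
CD = 0.0269 + 0.043 × 0.5354² = 0.03923.
L/D = CL/CD = 0.5354 / 0.03923 = 13.6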